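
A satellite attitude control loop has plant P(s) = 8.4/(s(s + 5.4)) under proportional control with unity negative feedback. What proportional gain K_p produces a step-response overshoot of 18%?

K_p = 3.78

From %OS = 100·exp(−πζ/√(1−ζ²)) = 18%, ζ = −ln(0.18)/√(π²+ln²(0.18)) = 0.4791.
Characteristic equation s² + 5.4s + 8.4K_p = 0 gives ζ = 5.4/(2√(8.4K_p)).
Setting ζ = 0.4791: √(8.4K_p) = 5.4/(2·0.4791) = 5.635, so K_p = 31.76/8.4 = 3.78.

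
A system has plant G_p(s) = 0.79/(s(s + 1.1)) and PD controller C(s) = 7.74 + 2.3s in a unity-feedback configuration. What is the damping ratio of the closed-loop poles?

ζ = 0.59

Forward path: (7.74 + 2.3s)·0.79/(s(s+1.1)). The closed-loop characteristic equation is s² + (1.1 + 0.79·2.3)s + 0.79·7.74 = 0.
That is s² + 2.917s + 6.115 = 0, so ω_n = 2.473 rad/s and ζ = 2.917/(2·2.473) = 0.5898.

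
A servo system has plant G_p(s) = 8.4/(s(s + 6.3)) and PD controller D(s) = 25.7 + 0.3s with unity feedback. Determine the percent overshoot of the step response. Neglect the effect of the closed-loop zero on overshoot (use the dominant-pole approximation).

37.2%

Forward path: (25.7 + 0.3s)·8.4/(s(s+6.3)). The closed-loop characteristic equation is s² + (6.3 + 8.4·0.3)s + 8.4·25.7 = 0.
That is s² + 8.82s + 215.9 = 0, so ω_n = 14.69 rad/s and ζ = 8.82/(2·14.69) = 0.3001.
%OS = 100·exp(−πζ/√(1−ζ²)) = 37.2%.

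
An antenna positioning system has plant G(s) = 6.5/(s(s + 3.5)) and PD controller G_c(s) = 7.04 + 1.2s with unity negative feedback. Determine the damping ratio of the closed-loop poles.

ζ = 0.835

Forward path: (7.04 + 1.2s)·6.5/(s(s+3.5)). The closed-loop characteristic equation is s² + (3.5 + 6.5·1.2)s + 6.5·7.04 = 0.
That is s² + 11.3s + 45.76 = 0, so ω_n = 6.765 rad/s and ζ = 11.3/(2·6.765) = 0.8352.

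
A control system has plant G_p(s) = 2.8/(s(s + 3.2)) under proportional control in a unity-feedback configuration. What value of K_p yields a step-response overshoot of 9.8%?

K_p = 2.59

From %OS = 100·exp(−πζ/√(1−ζ²)) = 9.8%, ζ = −ln(0.098)/√(π²+ln²(0.098)) = 0.5945.
Characteristic equation s² + 3.2s + 2.8K_p = 0 gives ζ = 3.2/(2√(2.8K_p)).
Setting ζ = 0.5945: √(2.8K_p) = 3.2/(2·0.5945) = 2.691, so K_p = 7.243/2.8 = 2.59.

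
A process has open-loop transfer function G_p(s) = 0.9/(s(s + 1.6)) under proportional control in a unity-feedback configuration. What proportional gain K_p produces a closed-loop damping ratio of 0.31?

Closed-loop characteristic equation: s² + 1.6s + K_p·0.9 = 0.
So ω_n = √(0.9K_p) and 2ζω_n = 1.6, giving ζ = 1.6/(2√(0.9K_p)).
Setting ζ = 0.31: √(0.9K_p) = 1.6/(2·0.31) = 2.581, so K_p = 6.66/0.9 = 7.4.

K_p = 7.4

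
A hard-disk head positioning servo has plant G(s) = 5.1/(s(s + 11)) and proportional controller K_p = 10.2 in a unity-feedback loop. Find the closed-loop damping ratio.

1 + K_p·G(s) = 0 gives s² + 11s + 52.02 = 0.
So ω_n² = 52.02 ⇒ ω_n = 7.212 rad/s, and ζ = 11/(2ω_n) = 0.763.

ζ = 0.763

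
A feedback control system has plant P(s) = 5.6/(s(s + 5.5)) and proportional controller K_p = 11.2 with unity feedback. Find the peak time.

T_p = 0.423 s

From 1 + K_pP(s) = 0: s² + 5.5s + 62.72 = 0 ⇒ ω_n = 7.92, ζ = 0.3472.
Damped frequency ω_d = ω_n√(1−ζ²) = 7.427 rad/s, so peak time T_p = π/ω_d = 0.423 s.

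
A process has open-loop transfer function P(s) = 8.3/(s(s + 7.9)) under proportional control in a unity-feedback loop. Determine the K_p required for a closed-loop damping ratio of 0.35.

Closed-loop characteristic equation: s² + 7.9s + K_p·8.3 = 0.
So ω_n = √(8.3K_p) and 2ζω_n = 7.9, giving ζ = 7.9/(2√(8.3K_p)).
Setting ζ = 0.35: √(8.3K_p) = 7.9/(2·0.35) = 11.29, so K_p = 127.4/8.3 = 15.3.

K_p = 15.3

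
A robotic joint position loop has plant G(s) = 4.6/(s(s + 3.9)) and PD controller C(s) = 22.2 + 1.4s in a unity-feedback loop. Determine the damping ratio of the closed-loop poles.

ζ = 0.512

Forward path: (22.2 + 1.4s)·4.6/(s(s+3.9)). The closed-loop characteristic equation is s² + (3.9 + 4.6·1.4)s + 4.6·22.2 = 0.
That is s² + 10.34s + 102.1 = 0, so ω_n = 10.11 rad/s and ζ = 10.34/(2·10.11) = 0.5116.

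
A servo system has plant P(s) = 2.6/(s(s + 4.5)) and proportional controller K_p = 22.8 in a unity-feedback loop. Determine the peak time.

T_p = 0.427 s

From 1 + K_pP(s) = 0: s² + 4.5s + 59.28 = 0 ⇒ ω_n = 7.699, ζ = 0.2922.
Damped frequency ω_d = ω_n√(1−ζ²) = 7.363 rad/s, so peak time T_p = π/ω_d = 0.427 s.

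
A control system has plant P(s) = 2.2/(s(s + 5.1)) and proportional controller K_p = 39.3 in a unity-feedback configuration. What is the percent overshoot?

The closed-loop denominator s² + 5.1s + 86.46 gives ω_n = √86.46 = 9.298 and ζ = 5.1/(2ω_n) = 0.2742.
%OS = 100·exp(−πζ/√(1−ζ²)) = 100·exp(−π·0.2742/√0.9248) = 40.8%.

40.8%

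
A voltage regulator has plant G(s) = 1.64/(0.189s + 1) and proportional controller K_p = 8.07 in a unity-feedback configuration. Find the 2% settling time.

Closed loop: T(s) = K_p·G/(1+K_p·G) = 13.23/(0.189s + 1 + 13.23), with pole at s = −(1 + 13.23)/0.189 = −75.32.
τ = 1/75.32 = 0.01328 s, so 2% settling time ≈ 4τ = 0.0531 s.

T_s ≈ 0.0531 s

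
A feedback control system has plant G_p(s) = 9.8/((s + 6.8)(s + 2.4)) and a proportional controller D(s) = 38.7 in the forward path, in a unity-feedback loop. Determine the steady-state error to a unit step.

0.0413

The loop is type 0. Static position error constant K_pos = D(0)·G_p(0) = 38.7·0.6005 = 23.24.
Steady-state error to a unit step: e_ss = 1/(1+K_pos) = 1/24.24 = 0.0413.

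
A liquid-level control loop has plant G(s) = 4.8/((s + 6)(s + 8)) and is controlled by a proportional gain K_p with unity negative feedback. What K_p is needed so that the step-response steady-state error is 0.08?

K_p = 115

Steady-state error for a unit step on this type-0 loop is 1/(1 + K_p·G(0)).
G(0) = 0.1. Require 1/(1 + K_p·0.1) = 0.08, so 1 + 0.1·K_p = 12.5.
K_p = (12.5 − 1)/0.1 = 115.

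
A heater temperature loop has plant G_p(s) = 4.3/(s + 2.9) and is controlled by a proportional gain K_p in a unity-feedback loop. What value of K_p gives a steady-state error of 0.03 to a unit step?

Steady-state error for a unit step on this type-0 loop is 1/(1 + K_p·G_p(0)).
G_p(0) = 1.483. Require 1/(1 + K_p·1.483) = 0.03, so 1 + 1.483·K_p = 33.33.
K_p = (33.33 − 1)/1.483 = 21.8.

K_p = 21.8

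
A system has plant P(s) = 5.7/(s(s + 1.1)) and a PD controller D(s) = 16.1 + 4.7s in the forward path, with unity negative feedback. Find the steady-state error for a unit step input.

0

The open loop D(s)P(s) has a pole at the origin (type 1), so the static position error constant is infinite and e_ss = 1/(1+∞) = 0.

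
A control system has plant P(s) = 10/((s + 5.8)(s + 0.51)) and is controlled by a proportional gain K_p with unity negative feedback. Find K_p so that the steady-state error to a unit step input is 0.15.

The loop is type 0, so e_ss(step) = 1/(1 + K_pos) with K_pos = K_p·P(0).
P(0) = 3.381. Require 1/(1 + K_p·3.381) = 0.15, so 1 + 3.381·K_p = 6.667.
K_p = (6.667 − 1)/3.381 = 1.68.

K_p = 1.68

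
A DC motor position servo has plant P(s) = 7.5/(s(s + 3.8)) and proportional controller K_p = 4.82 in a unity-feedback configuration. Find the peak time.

The closed-loop denominator s² + 3.8s + 36.15 gives ω_n = √36.15 = 6.012 and ζ = 3.8/(2ω_n) = 0.316.
Damped frequency ω_d = ω_n√(1−ζ²) = 5.704 rad/s, so peak time T_p = π/ω_d = 0.551 s.

T_p = 0.551 s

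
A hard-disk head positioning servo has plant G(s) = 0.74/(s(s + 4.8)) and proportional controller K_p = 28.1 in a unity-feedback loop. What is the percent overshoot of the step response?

From 1 + K_pG(s) = 0: s² + 4.8s + 20.79 = 0 ⇒ ω_n = 4.56, ζ = 0.5263.
%OS = 100·exp(−πζ/√(1−ζ²)) = 100·exp(−π·0.5263/√0.723) = 14.3%.

14.3%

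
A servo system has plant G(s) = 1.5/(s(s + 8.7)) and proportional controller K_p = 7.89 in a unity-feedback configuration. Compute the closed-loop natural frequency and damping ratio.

ω_n = 3.44 rad/s, ζ = 1.26

With unity feedback the closed-loop characteristic equation is s² + 8.7s + 7.89·1.5 = s² + 8.7s + 11.83 = 0.
So ω_n² = 11.83 ⇒ ω_n = 3.44 rad/s, and ζ = 8.7/(2ω_n) = 1.26.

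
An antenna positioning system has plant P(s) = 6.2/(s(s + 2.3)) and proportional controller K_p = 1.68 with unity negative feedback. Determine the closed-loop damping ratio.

1 + K_p·P(s) = 0 gives s² + 2.3s + 10.42 = 0.
Matching s² + 2ζω_n s + ω_n²: ω_n = √10.42 = 3.227 rad/s and 2ζω_n = 2.3, so ζ = 2.3/(2·3.227) = 0.356.

ζ = 0.356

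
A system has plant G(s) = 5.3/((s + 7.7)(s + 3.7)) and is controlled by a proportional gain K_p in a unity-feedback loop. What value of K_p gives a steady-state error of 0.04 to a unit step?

For a type-0 loop with proportional control, e_ss = 1/(1 + K_p·G(0)).
G(0) = 0.186. Require 1/(1 + K_p·0.186) = 0.04, so 1 + 0.186·K_p = 25.
K_p = (25 − 1)/0.186 = 129.

K_p = 129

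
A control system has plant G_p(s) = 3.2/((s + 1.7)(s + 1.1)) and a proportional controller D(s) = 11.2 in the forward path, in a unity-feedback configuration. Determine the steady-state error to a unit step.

0.0496

The loop is type 0. Static position error constant K_pos = D(0)·G_p(0) = 11.2·1.711 = 19.17.
Steady-state error to a unit step: e_ss = 1/(1+K_pos) = 1/20.17 = 0.0496.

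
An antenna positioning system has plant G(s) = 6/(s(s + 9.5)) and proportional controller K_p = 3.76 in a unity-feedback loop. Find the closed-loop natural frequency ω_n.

ω_n = 4.75 rad/s

1 + K_p·G(s) = 0 gives s² + 9.5s + 22.56 = 0.
So ω_n² = 22.56 ⇒ ω_n = 4.75 rad/s, and ζ = 9.5/(2ω_n) = 1.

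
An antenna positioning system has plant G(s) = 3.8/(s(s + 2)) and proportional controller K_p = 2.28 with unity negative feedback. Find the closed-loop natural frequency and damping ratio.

The closed-loop denominator is s(s+2) + 2.28·3.8 = s² + 2s + 8.664.
Matching s² + 2ζω_n s + ω_n²: ω_n = √8.664 = 2.943 rad/s and 2ζω_n = 2, so ζ = 2/(2·2.943) = 0.34.

ω_n = 2.94 rad/s, ζ = 0.34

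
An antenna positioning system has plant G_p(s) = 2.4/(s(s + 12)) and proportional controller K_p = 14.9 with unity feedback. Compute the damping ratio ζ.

The closed-loop denominator is s(s+12) + 14.9·2.4 = s² + 12s + 35.76.
So ω_n² = 35.76 ⇒ ω_n = 5.98 rad/s, and ζ = 12/(2ω_n) = 1.

ζ = 1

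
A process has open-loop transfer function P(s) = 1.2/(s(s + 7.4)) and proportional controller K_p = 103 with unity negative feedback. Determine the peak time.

T_p = 0.3 s

The closed-loop denominator s² + 7.4s + 123.6 gives ω_n = √123.6 = 11.12 and ζ = 7.4/(2ω_n) = 0.3328.
Damped frequency ω_d = ω_n√(1−ζ²) = 10.48 rad/s, so peak time T_p = π/ω_d = 0.3 s.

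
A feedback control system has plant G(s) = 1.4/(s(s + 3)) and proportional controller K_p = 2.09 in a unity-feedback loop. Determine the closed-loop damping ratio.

ζ = 0.877

1 + K_p·G(s) = 0 gives s² + 3s + 2.926 = 0.
Matching s² + 2ζω_n s + ω_n²: ω_n = √2.926 = 1.711 rad/s and 2ζω_n = 3, so ζ = 3/(2·1.711) = 0.877.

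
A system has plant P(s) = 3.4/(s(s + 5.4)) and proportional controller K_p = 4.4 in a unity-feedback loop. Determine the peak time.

T_p = 1.13 s

The closed-loop denominator s² + 5.4s + 14.96 gives ω_n = √14.96 = 3.868 and ζ = 5.4/(2ω_n) = 0.6981.
Damped frequency ω_d = ω_n√(1−ζ²) = 2.769 rad/s, so peak time T_p = π/ω_d = 1.13 s.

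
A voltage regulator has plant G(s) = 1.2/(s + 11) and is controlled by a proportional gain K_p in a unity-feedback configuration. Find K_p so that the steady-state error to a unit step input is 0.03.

Steady-state error for a unit step on this type-0 loop is 1/(1 + K_p·G(0)).
G(0) = 0.1091. Require 1/(1 + K_p·0.1091) = 0.03, so 1 + 0.1091·K_p = 33.33.
K_p = (33.33 − 1)/0.1091 = 296.

K_p = 296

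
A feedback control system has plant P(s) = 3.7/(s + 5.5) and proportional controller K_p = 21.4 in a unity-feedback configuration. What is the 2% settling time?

Closed-loop transfer function: T(s) = K_p·P(s)/(1 + K_p·P(s)) = 79.18/(s + 5.5 + 79.18) = 79.18/(s + 84.68).
Time constant τ = 1/84.68 = 0.01181 s, so the 2% settling time is about 4τ = 0.0472 s.

T_s ≈ 0.0472 s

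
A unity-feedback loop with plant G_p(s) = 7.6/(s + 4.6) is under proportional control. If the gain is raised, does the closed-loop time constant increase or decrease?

The closed-loop bandwidth 4.6+K_p·7.6 grows with K_p, so τ shrinks.

decrease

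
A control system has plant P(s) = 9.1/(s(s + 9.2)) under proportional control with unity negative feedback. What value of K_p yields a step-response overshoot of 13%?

From %OS = 100·exp(−πζ/√(1−ζ²)) = 13%, ζ = −ln(0.13)/√(π²+ln²(0.13)) = 0.5446.
Characteristic equation s² + 9.2s + 9.1K_p = 0 gives ζ = 9.2/(2√(9.1K_p)).
Setting ζ = 0.5446: √(9.1K_p) = 9.2/(2·0.5446) = 8.446, so K_p = 71.33/9.1 = 7.84.

K_p = 7.84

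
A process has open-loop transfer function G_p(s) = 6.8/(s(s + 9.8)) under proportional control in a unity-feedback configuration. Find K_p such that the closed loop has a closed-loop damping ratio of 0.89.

Closed-loop characteristic equation: s² + 9.8s + K_p·6.8 = 0.
So ω_n = √(6.8K_p) and 2ζω_n = 9.8, giving ζ = 9.8/(2√(6.8K_p)).
Setting ζ = 0.89: √(6.8K_p) = 9.8/(2·0.89) = 5.506, so K_p = 30.31/6.8 = 4.46.

K_p = 4.46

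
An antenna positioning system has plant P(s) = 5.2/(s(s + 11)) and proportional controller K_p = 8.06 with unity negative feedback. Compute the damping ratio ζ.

1 + K_p·P(s) = 0 gives s² + 11s + 41.91 = 0.
So ω_n² = 41.91 ⇒ ω_n = 6.474 rad/s, and ζ = 11/(2ω_n) = 0.85.

ζ = 0.85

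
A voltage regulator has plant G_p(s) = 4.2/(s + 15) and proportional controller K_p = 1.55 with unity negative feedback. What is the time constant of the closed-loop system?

τ = 0.0465 s

Closed-loop transfer function: T(s) = K_p·G_p(s)/(1 + K_p·G_p(s)) = 6.51/(s + 15 + 6.51) = 6.51/(s + 21.51).
Time constant τ = 1/21.51 = 0.0465 s.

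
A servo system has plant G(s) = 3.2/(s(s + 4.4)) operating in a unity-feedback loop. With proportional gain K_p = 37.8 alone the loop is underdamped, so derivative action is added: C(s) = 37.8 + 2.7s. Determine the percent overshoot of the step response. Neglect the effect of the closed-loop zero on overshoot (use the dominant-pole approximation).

Forward path: (37.8 + 2.7s)·3.2/(s(s+4.4)). The closed-loop characteristic equation is s² + (4.4 + 3.2·2.7)s + 3.2·37.8 = 0.
That is s² + 13.04s + 121 = 0, so ω_n = 11 rad/s and ζ = 13.04/(2·11) = 0.5928.
%OS = 100·exp(−πζ/√(1−ζ²)) = 9.9%.

9.9%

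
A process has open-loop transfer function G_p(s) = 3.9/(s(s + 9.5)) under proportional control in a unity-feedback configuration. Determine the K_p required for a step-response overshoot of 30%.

K_p = 45.2

From %OS = 100·exp(−πζ/√(1−ζ²)) = 30%, ζ = −ln(0.3)/√(π²+ln²(0.3)) = 0.3579.
Characteristic equation s² + 9.5s + 3.9K_p = 0 gives ζ = 9.5/(2√(3.9K_p)).
Setting ζ = 0.3579: √(3.9K_p) = 9.5/(2·0.3579) = 13.27, so K_p = 176.2/3.9 = 45.2.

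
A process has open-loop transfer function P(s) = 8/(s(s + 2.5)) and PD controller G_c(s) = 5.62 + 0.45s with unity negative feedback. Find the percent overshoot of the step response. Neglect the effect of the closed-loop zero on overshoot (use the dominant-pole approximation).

Forward path: (5.62 + 0.45s)·8/(s(s+2.5)). The closed-loop characteristic equation is s² + (2.5 + 8·0.45)s + 8·5.62 = 0.
That is s² + 6.1s + 44.96 = 0, so ω_n = 6.705 rad/s and ζ = 6.1/(2·6.705) = 0.4549.
%OS = 100·exp(−πζ/√(1−ζ²)) = 20.1%.

20.1%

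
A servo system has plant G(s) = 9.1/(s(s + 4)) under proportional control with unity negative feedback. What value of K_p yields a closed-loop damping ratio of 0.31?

K_p = 4.57

Closed-loop characteristic equation: s² + 4s + K_p·9.1 = 0.
So ω_n = √(9.1K_p) and 2ζω_n = 4, giving ζ = 4/(2√(9.1K_p)).
Setting ζ = 0.31: √(9.1K_p) = 4/(2·0.31) = 6.452, so K_p = 41.62/9.1 = 4.57.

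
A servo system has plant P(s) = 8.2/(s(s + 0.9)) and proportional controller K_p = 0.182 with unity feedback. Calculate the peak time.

T_p = 2.77 s

The closed-loop denominator s² + 0.9s + 1.492 gives ω_n = √1.492 = 1.222 and ζ = 0.9/(2ω_n) = 0.3684.
Damped frequency ω_d = ω_n√(1−ζ²) = 1.136 rad/s, so peak time T_p = π/ω_d = 2.77 s.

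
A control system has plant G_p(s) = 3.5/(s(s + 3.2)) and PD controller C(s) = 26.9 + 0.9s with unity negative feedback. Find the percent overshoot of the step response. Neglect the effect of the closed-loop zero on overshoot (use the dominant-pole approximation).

Forward path: (26.9 + 0.9s)·3.5/(s(s+3.2)). The closed-loop characteristic equation is s² + (3.2 + 3.5·0.9)s + 3.5·26.9 = 0.
That is s² + 6.35s + 94.15 = 0, so ω_n = 9.703 rad/s and ζ = 6.35/(2·9.703) = 0.3272.
%OS = 100·exp(−πζ/√(1−ζ²)) = 33.7%.

33.7%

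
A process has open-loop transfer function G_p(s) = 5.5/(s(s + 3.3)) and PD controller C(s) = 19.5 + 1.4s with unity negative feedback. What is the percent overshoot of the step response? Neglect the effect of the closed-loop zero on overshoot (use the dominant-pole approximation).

Forward path: (19.5 + 1.4s)·5.5/(s(s+3.3)). The closed-loop characteristic equation is s² + (3.3 + 5.5·1.4)s + 5.5·19.5 = 0.
That is s² + 11s + 107.2 = 0, so ω_n = 10.36 rad/s and ζ = 11/(2·10.36) = 0.5311.
%OS = 100·exp(−πζ/√(1−ζ²)) = 14%.

14%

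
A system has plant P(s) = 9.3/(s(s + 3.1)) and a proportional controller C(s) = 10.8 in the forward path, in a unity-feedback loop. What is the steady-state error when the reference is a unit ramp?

The loop has one pole at the origin (type 1). Velocity error constant K_v = lim_{s→0} s·C(s)P(s) = 10.8·9.3/3.1 = 32.4.
Steady-state error to a unit ramp: e_ss = 1/K_v = 0.0309.

0.0309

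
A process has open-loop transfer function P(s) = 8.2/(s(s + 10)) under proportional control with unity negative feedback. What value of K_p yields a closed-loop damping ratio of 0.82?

Closed-loop characteristic equation: s² + 10s + K_p·8.2 = 0.
So ω_n = √(8.2K_p) and 2ζω_n = 10, giving ζ = 10/(2√(8.2K_p)).
Setting ζ = 0.82: √(8.2K_p) = 10/(2·0.82) = 6.098, so K_p = 37.18/8.2 = 4.53.

K_p = 4.53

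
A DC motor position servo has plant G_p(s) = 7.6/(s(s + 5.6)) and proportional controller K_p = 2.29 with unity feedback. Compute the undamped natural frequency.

The closed-loop denominator is s(s+5.6) + 2.29·7.6 = s² + 5.6s + 17.4.
So ω_n² = 17.4 ⇒ ω_n = 4.172 rad/s, and ζ = 5.6/(2ω_n) = 0.671.

ω_n = 4.17 rad/s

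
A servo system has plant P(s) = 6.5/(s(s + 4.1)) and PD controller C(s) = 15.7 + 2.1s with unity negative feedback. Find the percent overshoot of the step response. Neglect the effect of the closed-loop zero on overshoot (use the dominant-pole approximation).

0.309%

Forward path: (15.7 + 2.1s)·6.5/(s(s+4.1)). The closed-loop characteristic equation is s² + (4.1 + 6.5·2.1)s + 6.5·15.7 = 0.
That is s² + 17.75s + 102 = 0, so ω_n = 10.1 rad/s and ζ = 17.75/(2·10.1) = 0.8785.
%OS = 100·exp(−πζ/√(1−ζ²)) = 0.309%.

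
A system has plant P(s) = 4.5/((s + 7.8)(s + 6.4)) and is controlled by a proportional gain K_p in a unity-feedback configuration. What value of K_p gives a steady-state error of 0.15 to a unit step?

K_p = 62.9

The loop is type 0, so e_ss(step) = 1/(1 + K_pos) with K_pos = K_p·P(0).
P(0) = 0.09014. Require 1/(1 + K_p·0.09014) = 0.15, so 1 + 0.09014·K_p = 6.667.
K_p = (6.667 − 1)/0.09014 = 62.9.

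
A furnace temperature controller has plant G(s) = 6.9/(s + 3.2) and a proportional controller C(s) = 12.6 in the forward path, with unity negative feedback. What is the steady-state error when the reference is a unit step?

The loop is type 0. Static position error constant K_pos = C(0)·G(0) = 12.6·2.156 = 27.17.
Steady-state error to a unit step: e_ss = 1/(1+K_pos) = 1/28.17 = 0.0355.

0.0355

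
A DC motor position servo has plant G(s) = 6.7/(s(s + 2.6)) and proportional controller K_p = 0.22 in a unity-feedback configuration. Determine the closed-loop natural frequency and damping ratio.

1 + K_p·G(s) = 0 gives s² + 2.6s + 1.474 = 0.
Matching s² + 2ζω_n s + ω_n²: ω_n = √1.474 = 1.214 rad/s and 2ζω_n = 2.6, so ζ = 2.6/(2·1.214) = 1.07.

ω_n = 1.21 rad/s, ζ = 1.07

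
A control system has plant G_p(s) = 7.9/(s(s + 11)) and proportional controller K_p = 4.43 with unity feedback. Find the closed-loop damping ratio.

ζ = 0.93

With unity feedback the closed-loop characteristic equation is s² + 11s + 4.43·7.9 = s² + 11s + 35 = 0.
Matching s² + 2ζω_n s + ω_n²: ω_n = √35 = 5.916 rad/s and 2ζω_n = 11, so ζ = 11/(2·5.916) = 0.93.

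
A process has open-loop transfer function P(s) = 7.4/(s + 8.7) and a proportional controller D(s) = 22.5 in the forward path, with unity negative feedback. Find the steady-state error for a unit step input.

The loop is type 0. Static position error constant K_pos = D(0)·P(0) = 22.5·0.8506 = 19.14.
Steady-state error to a unit step: e_ss = 1/(1+K_pos) = 1/20.14 = 0.0497.

0.0497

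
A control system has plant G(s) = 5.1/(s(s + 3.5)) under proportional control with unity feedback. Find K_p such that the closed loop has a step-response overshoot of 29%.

From %OS = 100·exp(−πζ/√(1−ζ²)) = 29%, ζ = −ln(0.29)/√(π²+ln²(0.29)) = 0.3666.
Characteristic equation s² + 3.5s + 5.1K_p = 0 gives ζ = 3.5/(2√(5.1K_p)).
Setting ζ = 0.3666: √(5.1K_p) = 3.5/(2·0.3666) = 4.774, so K_p = 22.79/5.1 = 4.47.

K_p = 4.47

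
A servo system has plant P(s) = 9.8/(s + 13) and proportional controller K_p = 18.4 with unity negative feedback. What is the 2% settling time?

T_s ≈ 0.0207 s

Closed-loop transfer function: T(s) = K_p·P(s)/(1 + K_p·P(s)) = 180.3/(s + 13 + 180.3) = 180.3/(s + 193.3).
Time constant τ = 1/193.3 = 0.005173 s, so the 2% settling time is about 4τ = 0.0207 s.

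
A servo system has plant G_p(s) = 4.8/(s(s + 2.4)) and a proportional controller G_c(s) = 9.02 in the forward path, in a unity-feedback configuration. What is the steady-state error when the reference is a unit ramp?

0.0554

The loop has one pole at the origin (type 1). Velocity error constant K_v = lim_{s→0} s·G_c(s)G_p(s) = 9.02·4.8/2.4 = 18.04.
Steady-state error to a unit ramp: e_ss = 1/K_v = 0.0554.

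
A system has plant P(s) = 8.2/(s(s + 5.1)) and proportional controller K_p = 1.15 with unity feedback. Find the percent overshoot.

The closed-loop denominator s² + 5.1s + 9.43 gives ω_n = √9.43 = 3.071 and ζ = 5.1/(2ω_n) = 0.8304.
%OS = 100·exp(−πζ/√(1−ζ²)) = 100·exp(−π·0.8304/√0.3104) = 0.926%.

0.926%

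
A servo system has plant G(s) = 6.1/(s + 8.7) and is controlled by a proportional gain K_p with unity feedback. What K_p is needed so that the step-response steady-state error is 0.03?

For a type-0 loop with proportional control, e_ss = 1/(1 + K_p·G(0)).
G(0) = 0.7011. Require 1/(1 + K_p·0.7011) = 0.03, so 1 + 0.7011·K_p = 33.33.
K_p = (33.33 − 1)/0.7011 = 46.1.

K_p = 46.1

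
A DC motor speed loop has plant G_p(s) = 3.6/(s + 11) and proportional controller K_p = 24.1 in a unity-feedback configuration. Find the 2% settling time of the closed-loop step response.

Closed-loop transfer function: T(s) = K_p·G_p(s)/(1 + K_p·G_p(s)) = 86.76/(s + 11 + 86.76) = 86.76/(s + 97.76).
Time constant τ = 1/97.76 = 0.01023 s, so the 2% settling time is about 4τ = 0.0409 s.

T_s ≈ 0.0409 s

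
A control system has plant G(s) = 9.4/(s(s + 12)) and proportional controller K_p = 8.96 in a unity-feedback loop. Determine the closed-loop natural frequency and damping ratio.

ω_n = 9.18 rad/s, ζ = 0.654

With unity feedback the closed-loop characteristic equation is s² + 12s + 8.96·9.4 = s² + 12s + 84.22 = 0.
Matching s² + 2ζω_n s + ω_n²: ω_n = √84.22 = 9.177 rad/s and 2ζω_n = 12, so ζ = 12/(2·9.177) = 0.654.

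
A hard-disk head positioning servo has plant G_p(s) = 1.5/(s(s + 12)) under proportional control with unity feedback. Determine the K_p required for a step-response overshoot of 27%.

K_p = 162

From %OS = 100·exp(−πζ/√(1−ζ²)) = 27%, ζ = −ln(0.27)/√(π²+ln²(0.27)) = 0.3847.
Characteristic equation s² + 12s + 1.5K_p = 0 gives ζ = 12/(2√(1.5K_p)).
Setting ζ = 0.3847: √(1.5K_p) = 12/(2·0.3847) = 15.6, so K_p = 243.3/1.5 = 162.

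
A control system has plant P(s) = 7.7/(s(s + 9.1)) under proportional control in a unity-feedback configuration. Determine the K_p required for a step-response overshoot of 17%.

K_p = 11.1

From %OS = 100·exp(−πζ/√(1−ζ²)) = 17%, ζ = −ln(0.17)/√(π²+ln²(0.17)) = 0.4913.
Characteristic equation s² + 9.1s + 7.7K_p = 0 gives ζ = 9.1/(2√(7.7K_p)).
Setting ζ = 0.4913: √(7.7K_p) = 9.1/(2·0.4913) = 9.262, so K_p = 85.78/7.7 = 11.1.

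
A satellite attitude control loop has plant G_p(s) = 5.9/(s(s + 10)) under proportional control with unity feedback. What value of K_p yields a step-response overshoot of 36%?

K_p = 44.3

From %OS = 100·exp(−πζ/√(1−ζ²)) = 36%, ζ = −ln(0.36)/√(π²+ln²(0.36)) = 0.3093.
Characteristic equation s² + 10s + 5.9K_p = 0 gives ζ = 10/(2√(5.9K_p)).
Setting ζ = 0.3093: √(5.9K_p) = 10/(2·0.3093) = 16.17, so K_p = 261.4/5.9 = 44.3.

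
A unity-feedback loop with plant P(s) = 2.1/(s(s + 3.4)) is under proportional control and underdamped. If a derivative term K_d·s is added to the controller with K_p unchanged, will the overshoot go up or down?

The derivative term adds K·K_d to the s-coefficient of the characteristic equation, raising 2ζω_n while ω_n is unchanged; ζ increases, so overshoot decreases.

decrease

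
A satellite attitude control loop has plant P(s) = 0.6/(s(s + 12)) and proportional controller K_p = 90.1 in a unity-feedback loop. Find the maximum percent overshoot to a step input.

1.18%

From 1 + K_pP(s) = 0: s² + 12s + 54.06 = 0 ⇒ ω_n = 7.353, ζ = 0.816.
%OS = 100·exp(−πζ/√(1−ζ²)) = 100·exp(−π·0.816/√0.3341) = 1.18%.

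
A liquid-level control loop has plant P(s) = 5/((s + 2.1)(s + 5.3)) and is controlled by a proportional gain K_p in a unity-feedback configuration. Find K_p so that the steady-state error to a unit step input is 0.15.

Steady-state error for a unit step on this type-0 loop is 1/(1 + K_p·P(0)).
P(0) = 0.4492. Require 1/(1 + K_p·0.4492) = 0.15, so 1 + 0.4492·K_p = 6.667.
K_p = (6.667 − 1)/0.4492 = 12.6.

K_p = 12.6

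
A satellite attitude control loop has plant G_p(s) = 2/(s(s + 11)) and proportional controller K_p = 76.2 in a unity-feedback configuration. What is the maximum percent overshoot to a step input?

20.9%

From 1 + K_pG_p(s) = 0: s² + 11s + 152.4 = 0 ⇒ ω_n = 12.35, ζ = 0.4455.
%OS = 100·exp(−πζ/√(1−ζ²)) = 100·exp(−π·0.4455/√0.8015) = 20.9%.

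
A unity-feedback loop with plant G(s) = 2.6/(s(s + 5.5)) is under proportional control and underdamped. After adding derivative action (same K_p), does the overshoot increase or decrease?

decrease

With PD the characteristic equation becomes s² + (a + K·K_d)s + K·K_p = 0; the damping term grows, ζ rises, overshoot falls.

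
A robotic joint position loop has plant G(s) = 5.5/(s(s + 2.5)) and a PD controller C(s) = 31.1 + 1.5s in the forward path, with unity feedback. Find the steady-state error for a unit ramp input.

The loop has one pole at the origin (type 1). Velocity error constant K_v = lim_{s→0} s·C(s)G(s) = 31.1·5.5/2.5 = 68.42.
Steady-state error to a unit ramp: e_ss = 1/K_v = 0.0146.

0.0146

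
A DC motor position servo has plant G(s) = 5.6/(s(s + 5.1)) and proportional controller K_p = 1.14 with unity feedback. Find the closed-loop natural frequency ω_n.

1 + K_p·G(s) = 0 gives s² + 5.1s + 6.384 = 0.
Matching s² + 2ζω_n s + ω_n²: ω_n = √6.384 = 2.527 rad/s and 2ζω_n = 5.1, so ζ = 5.1/(2·2.527) = 1.01.

ω_n = 2.53 rad/s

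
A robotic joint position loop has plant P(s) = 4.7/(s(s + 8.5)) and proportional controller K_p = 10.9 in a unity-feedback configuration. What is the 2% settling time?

From 1 + K_pP(s) = 0: s² + 8.5s + 51.23 = 0 ⇒ ω_n = 7.158, ζ = 0.5938.
2% settling time T_s ≈ 4/(ζω_n) = 4/4.25 = 0.941 s.

T_s ≈ 0.941 s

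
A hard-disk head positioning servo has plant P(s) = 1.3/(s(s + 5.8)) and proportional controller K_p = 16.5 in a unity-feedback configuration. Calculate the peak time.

Closed-loop characteristic equation: s² + 5.8s + 21.45 = 0, so ω_n = 4.631 rad/s and ζ = 5.8/(2·4.631) = 0.6262.
Damped frequency ω_d = ω_n√(1−ζ²) = 3.611 rad/s, so peak time T_p = π/ω_d = 0.87 s.

T_p = 0.87 s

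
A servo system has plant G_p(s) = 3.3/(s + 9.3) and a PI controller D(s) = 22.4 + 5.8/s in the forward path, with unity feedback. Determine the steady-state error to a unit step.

The open loop D(s)G_p(s) has a pole at the origin (type 1), so the static position error constant is infinite and e_ss = 1/(1+∞) = 0.

0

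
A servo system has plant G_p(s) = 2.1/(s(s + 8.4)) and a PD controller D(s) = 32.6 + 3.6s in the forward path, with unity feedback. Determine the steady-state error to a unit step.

0

The open loop D(s)G_p(s) has a pole at the origin (type 1), so the static position error constant is infinite and e_ss = 1/(1+∞) = 0.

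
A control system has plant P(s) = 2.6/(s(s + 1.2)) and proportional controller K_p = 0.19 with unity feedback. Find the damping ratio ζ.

ζ = 0.854

1 + K_p·P(s) = 0 gives s² + 1.2s + 0.494 = 0.
Matching s² + 2ζω_n s + ω_n²: ω_n = √0.494 = 0.7029 rad/s and 2ζω_n = 1.2, so ζ = 1.2/(2·0.7029) = 0.854.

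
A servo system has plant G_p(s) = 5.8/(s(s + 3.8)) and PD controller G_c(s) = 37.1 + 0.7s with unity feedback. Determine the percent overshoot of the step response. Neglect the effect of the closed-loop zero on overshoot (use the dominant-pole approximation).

Forward path: (37.1 + 0.7s)·5.8/(s(s+3.8)). The closed-loop characteristic equation is s² + (3.8 + 5.8·0.7)s + 5.8·37.1 = 0.
That is s² + 7.86s + 215.2 = 0, so ω_n = 14.67 rad/s and ζ = 7.86/(2·14.67) = 0.2679.
%OS = 100·exp(−πζ/√(1−ζ²)) = 41.7%.

41.7%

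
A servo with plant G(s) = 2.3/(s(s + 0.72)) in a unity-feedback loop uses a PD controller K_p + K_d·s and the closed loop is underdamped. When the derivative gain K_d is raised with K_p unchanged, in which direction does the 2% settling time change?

Characteristic equation s² + (0.72 + 2.3K_d)s + 2.3K_p = 0: raising K_d increases ζω_n = (0.72+2.3K_d)/2 while the loop stays underdamped, so T_s ≈ 4/(ζω_n) decreases.

decrease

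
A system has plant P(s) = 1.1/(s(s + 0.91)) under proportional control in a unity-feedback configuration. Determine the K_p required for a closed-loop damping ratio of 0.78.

Closed-loop characteristic equation: s² + 0.91s + K_p·1.1 = 0.
So ω_n = √(1.1K_p) and 2ζω_n = 0.91, giving ζ = 0.91/(2√(1.1K_p)).
Setting ζ = 0.78: √(1.1K_p) = 0.91/(2·0.78) = 0.5833, so K_p = 0.3403/1.1 = 0.309.

K_p = 0.309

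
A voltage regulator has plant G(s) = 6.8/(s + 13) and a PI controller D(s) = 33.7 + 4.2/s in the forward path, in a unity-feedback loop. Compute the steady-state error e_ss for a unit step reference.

The open loop D(s)G(s) has a pole at the origin (type 1), so the static position error constant is infinite and e_ss = 1/(1+∞) = 0.

0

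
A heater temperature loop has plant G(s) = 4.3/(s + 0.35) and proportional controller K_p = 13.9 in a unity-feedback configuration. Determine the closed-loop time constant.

Closed-loop transfer function: T(s) = K_p·G(s)/(1 + K_p·G(s)) = 59.77/(s + 0.35 + 59.77) = 59.77/(s + 60.12).
Time constant τ = 1/60.12 = 0.0166 s.

τ = 0.0166 s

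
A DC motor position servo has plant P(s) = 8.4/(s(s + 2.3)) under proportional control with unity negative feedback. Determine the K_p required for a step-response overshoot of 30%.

From %OS = 100·exp(−πζ/√(1−ζ²)) = 30%, ζ = −ln(0.3)/√(π²+ln²(0.3)) = 0.3579.
Characteristic equation s² + 2.3s + 8.4K_p = 0 gives ζ = 2.3/(2√(8.4K_p)).
Setting ζ = 0.3579: √(8.4K_p) = 2.3/(2·0.3579) = 3.214, so K_p = 10.33/8.4 = 1.23.

K_p = 1.23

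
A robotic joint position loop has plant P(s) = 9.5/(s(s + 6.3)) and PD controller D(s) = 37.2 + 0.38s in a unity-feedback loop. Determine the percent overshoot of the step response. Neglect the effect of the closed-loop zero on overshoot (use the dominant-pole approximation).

42.4%

Forward path: (37.2 + 0.38s)·9.5/(s(s+6.3)). The closed-loop characteristic equation is s² + (6.3 + 9.5·0.38)s + 9.5·37.2 = 0.
That is s² + 9.91s + 353.4 = 0, so ω_n = 18.8 rad/s and ζ = 9.91/(2·18.8) = 0.2636.
%OS = 100·exp(−πζ/√(1−ζ²)) = 42.4%.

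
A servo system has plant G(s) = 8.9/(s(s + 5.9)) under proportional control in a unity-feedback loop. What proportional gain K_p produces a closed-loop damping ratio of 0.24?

K_p = 17

Closed-loop characteristic equation: s² + 5.9s + K_p·8.9 = 0.
So ω_n = √(8.9K_p) and 2ζω_n = 5.9, giving ζ = 5.9/(2√(8.9K_p)).
Setting ζ = 0.24: √(8.9K_p) = 5.9/(2·0.24) = 12.29, so K_p = 151.1/8.9 = 17.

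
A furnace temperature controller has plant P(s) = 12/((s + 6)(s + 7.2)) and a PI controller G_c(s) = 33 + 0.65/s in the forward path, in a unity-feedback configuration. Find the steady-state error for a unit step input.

The open loop G_c(s)P(s) has a pole at the origin (type 1), so the static position error constant is infinite and e_ss = 1/(1+∞) = 0.

0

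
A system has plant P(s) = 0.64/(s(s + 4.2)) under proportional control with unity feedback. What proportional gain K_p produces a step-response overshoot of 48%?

From %OS = 100·exp(−πζ/√(1−ζ²)) = 48%, ζ = −ln(0.48)/√(π²+ln²(0.48)) = 0.2275.
Characteristic equation s² + 4.2s + 0.64K_p = 0 gives ζ = 4.2/(2√(0.64K_p)).
Setting ζ = 0.2275: √(0.64K_p) = 4.2/(2·0.2275) = 9.231, so K_p = 85.2/0.64 = 133.

K_p = 133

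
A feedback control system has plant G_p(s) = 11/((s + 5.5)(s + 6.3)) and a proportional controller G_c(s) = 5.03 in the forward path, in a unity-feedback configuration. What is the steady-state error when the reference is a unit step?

The loop is type 0. Static position error constant K_pos = G_c(0)·G_p(0) = 5.03·0.3175 = 1.597.
Steady-state error to a unit step: e_ss = 1/(1+K_pos) = 1/2.597 = 0.385.

0.385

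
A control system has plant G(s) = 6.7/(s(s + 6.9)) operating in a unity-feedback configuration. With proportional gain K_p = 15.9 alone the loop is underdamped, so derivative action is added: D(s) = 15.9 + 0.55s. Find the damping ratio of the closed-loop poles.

ζ = 0.513

Forward path: (15.9 + 0.55s)·6.7/(s(s+6.9)). The closed-loop characteristic equation is s² + (6.9 + 6.7·0.55)s + 6.7·15.9 = 0.
That is s² + 10.59s + 106.5 = 0, so ω_n = 10.32 rad/s and ζ = 10.59/(2·10.32) = 0.5128.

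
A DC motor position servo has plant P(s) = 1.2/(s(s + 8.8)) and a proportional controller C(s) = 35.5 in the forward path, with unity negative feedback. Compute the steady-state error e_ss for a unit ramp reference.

The loop has one pole at the origin (type 1). Velocity error constant K_v = lim_{s→0} s·C(s)P(s) = 35.5·1.2/8.8 = 4.841.
Steady-state error to a unit ramp: e_ss = 1/K_v = 0.207.

0.207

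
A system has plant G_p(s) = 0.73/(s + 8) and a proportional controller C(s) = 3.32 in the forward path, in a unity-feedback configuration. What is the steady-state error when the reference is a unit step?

0.767

The loop is type 0. Static position error constant K_pos = C(0)·G_p(0) = 3.32·0.09125 = 0.3029.
Steady-state error to a unit step: e_ss = 1/(1+K_pos) = 1/1.303 = 0.767.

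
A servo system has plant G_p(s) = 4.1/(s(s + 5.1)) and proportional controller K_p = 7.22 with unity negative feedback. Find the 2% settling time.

T_s ≈ 1.57 s

The closed-loop denominator s² + 5.1s + 29.6 gives ω_n = √29.6 = 5.441 and ζ = 5.1/(2ω_n) = 0.4687.
2% settling time T_s ≈ 4/(ζω_n) = 4/2.55 = 1.57 s.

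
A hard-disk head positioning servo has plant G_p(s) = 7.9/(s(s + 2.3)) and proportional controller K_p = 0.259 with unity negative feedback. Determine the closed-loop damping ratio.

ζ = 0.804

1 + K_p·G_p(s) = 0 gives s² + 2.3s + 2.046 = 0.
So ω_n² = 2.046 ⇒ ω_n = 1.43 rad/s, and ζ = 2.3/(2ω_n) = 0.804.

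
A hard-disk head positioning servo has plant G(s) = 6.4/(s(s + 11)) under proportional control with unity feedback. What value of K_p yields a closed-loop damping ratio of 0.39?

Closed-loop characteristic equation: s² + 11s + K_p·6.4 = 0.
So ω_n = √(6.4K_p) and 2ζω_n = 11, giving ζ = 11/(2√(6.4K_p)).
Setting ζ = 0.39: √(6.4K_p) = 11/(2·0.39) = 14.1, so K_p = 198.9/6.4 = 31.1.

K_p = 31.1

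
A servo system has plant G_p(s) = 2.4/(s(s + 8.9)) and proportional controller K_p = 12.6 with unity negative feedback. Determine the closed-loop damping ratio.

ζ = 0.809

1 + K_p·G_p(s) = 0 gives s² + 8.9s + 30.24 = 0.
So ω_n² = 30.24 ⇒ ω_n = 5.499 rad/s, and ζ = 8.9/(2ω_n) = 0.809.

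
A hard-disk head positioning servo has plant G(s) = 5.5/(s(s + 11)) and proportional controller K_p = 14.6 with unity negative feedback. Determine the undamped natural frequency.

With unity feedback the closed-loop characteristic equation is s² + 11s + 14.6·5.5 = s² + 11s + 80.3 = 0.
So ω_n² = 80.3 ⇒ ω_n = 8.961 rad/s, and ζ = 11/(2ω_n) = 0.614.

ω_n = 8.96 rad/s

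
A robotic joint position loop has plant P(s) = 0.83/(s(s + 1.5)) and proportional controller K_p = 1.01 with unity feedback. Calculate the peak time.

T_p = 5.98 s

Closed-loop characteristic equation: s² + 1.5s + 0.8383 = 0, so ω_n = 0.9156 rad/s and ζ = 1.5/(2·0.9156) = 0.8191.
Damped frequency ω_d = ω_n√(1−ζ²) = 0.5252 rad/s, so peak time T_p = π/ω_d = 5.98 s.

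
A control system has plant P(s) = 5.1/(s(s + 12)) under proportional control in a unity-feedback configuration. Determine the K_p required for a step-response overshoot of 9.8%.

K_p = 20

From %OS = 100·exp(−πζ/√(1−ζ²)) = 9.8%, ζ = −ln(0.098)/√(π²+ln²(0.098)) = 0.5945.
Characteristic equation s² + 12s + 5.1K_p = 0 gives ζ = 12/(2√(5.1K_p)).
Setting ζ = 0.5945: √(5.1K_p) = 12/(2·0.5945) = 10.09, so K_p = 101.9/5.1 = 20.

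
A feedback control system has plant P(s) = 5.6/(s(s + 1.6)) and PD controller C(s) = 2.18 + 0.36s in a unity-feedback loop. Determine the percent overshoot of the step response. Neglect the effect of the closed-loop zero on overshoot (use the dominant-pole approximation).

15%

Forward path: (2.18 + 0.36s)·5.6/(s(s+1.6)). The closed-loop characteristic equation is s² + (1.6 + 5.6·0.36)s + 5.6·2.18 = 0.
That is s² + 3.616s + 12.21 = 0, so ω_n = 3.494 rad/s and ζ = 3.616/(2·3.494) = 0.5175.
%OS = 100·exp(−πζ/√(1−ζ²)) = 15%.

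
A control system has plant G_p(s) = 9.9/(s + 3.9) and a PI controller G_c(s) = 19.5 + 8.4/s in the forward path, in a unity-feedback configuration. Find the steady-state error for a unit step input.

The open loop G_c(s)G_p(s) has a pole at the origin (type 1), so the static position error constant is infinite and e_ss = 1/(1+∞) = 0.

0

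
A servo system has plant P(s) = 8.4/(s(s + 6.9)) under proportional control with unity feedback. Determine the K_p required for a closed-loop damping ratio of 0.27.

Closed-loop characteristic equation: s² + 6.9s + K_p·8.4 = 0.
So ω_n = √(8.4K_p) and 2ζω_n = 6.9, giving ζ = 6.9/(2√(8.4K_p)).
Setting ζ = 0.27: √(8.4K_p) = 6.9/(2·0.27) = 12.78, so K_p = 163.3/8.4 = 19.4.

K_p = 19.4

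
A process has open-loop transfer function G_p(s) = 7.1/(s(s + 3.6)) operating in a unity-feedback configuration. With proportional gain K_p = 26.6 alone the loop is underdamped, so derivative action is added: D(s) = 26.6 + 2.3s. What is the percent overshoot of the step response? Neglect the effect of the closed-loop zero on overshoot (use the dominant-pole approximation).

Forward path: (26.6 + 2.3s)·7.1/(s(s+3.6)). The closed-loop characteristic equation is s² + (3.6 + 7.1·2.3)s + 7.1·26.6 = 0.
That is s² + 19.93s + 188.9 = 0, so ω_n = 13.74 rad/s and ζ = 19.93/(2·13.74) = 0.7251.
%OS = 100·exp(−πζ/√(1−ζ²)) = 3.66%.

3.66%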